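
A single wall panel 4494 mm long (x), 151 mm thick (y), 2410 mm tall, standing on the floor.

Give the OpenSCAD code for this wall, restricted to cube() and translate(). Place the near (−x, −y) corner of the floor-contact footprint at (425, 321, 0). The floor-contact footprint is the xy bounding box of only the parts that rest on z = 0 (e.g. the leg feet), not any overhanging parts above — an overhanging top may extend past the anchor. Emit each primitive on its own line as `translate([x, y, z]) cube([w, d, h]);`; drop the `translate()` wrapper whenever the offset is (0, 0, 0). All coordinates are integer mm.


translate([425, 321, 0]) cube([4494, 151, 2410]);


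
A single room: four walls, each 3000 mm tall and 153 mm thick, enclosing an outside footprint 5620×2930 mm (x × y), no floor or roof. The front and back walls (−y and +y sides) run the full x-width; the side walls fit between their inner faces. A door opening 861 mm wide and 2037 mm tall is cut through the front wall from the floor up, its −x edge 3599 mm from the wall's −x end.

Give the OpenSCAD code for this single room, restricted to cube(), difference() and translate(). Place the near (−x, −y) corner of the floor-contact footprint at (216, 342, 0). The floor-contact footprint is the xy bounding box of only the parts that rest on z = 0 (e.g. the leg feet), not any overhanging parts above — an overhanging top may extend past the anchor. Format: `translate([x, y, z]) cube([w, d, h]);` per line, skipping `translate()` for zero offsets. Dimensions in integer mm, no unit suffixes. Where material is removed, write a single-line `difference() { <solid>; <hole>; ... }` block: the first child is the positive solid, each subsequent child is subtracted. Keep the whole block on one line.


difference() { translate([216, 342, 0]) cube([5620, 153, 3000]); translate([3815, 342, 0]) cube([861, 153, 2037]); }
translate([216, 3119, 0]) cube([5620, 153, 3000]);
translate([216, 495, 0]) cube([153, 2624, 3000]);
translate([5683, 495, 0]) cube([153, 2624, 3000]);


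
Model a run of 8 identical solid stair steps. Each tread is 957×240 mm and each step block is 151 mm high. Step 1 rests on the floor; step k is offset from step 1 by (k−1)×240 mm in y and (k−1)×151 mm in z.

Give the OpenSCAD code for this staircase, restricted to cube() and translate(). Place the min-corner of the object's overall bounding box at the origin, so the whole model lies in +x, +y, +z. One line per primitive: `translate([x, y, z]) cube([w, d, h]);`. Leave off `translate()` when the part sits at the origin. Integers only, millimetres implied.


cube([957, 240, 151]);
translate([0, 240, 151]) cube([957, 240, 151]);
translate([0, 480, 302]) cube([957, 240, 151]);
translate([0, 720, 453]) cube([957, 240, 151]);
translate([0, 960, 604]) cube([957, 240, 151]);
translate([0, 1200, 755]) cube([957, 240, 151]);
translate([0, 1440, 906]) cube([957, 240, 151]);
translate([0, 1680, 1057]) cube([957, 240, 151]);


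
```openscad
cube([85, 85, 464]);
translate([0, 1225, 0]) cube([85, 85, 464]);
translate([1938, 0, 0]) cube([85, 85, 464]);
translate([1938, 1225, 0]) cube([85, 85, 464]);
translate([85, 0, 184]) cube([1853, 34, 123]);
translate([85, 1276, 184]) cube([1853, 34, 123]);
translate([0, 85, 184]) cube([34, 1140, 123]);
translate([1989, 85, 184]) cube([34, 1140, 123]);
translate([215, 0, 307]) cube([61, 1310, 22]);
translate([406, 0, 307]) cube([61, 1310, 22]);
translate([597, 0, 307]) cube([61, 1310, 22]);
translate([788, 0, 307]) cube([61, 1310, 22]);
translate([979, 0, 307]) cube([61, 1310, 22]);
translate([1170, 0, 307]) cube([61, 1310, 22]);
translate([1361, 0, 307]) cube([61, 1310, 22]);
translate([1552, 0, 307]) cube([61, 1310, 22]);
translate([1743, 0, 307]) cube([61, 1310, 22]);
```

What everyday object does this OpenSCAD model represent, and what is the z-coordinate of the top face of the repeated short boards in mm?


A bed frame. The slat-top height is 329 mm.

Four posts, four rails, and a row of slats — a bed frame. Slats sit on the rails at z = 184 + 123 = 307; with slat thickness 22, the top is 329 mm.


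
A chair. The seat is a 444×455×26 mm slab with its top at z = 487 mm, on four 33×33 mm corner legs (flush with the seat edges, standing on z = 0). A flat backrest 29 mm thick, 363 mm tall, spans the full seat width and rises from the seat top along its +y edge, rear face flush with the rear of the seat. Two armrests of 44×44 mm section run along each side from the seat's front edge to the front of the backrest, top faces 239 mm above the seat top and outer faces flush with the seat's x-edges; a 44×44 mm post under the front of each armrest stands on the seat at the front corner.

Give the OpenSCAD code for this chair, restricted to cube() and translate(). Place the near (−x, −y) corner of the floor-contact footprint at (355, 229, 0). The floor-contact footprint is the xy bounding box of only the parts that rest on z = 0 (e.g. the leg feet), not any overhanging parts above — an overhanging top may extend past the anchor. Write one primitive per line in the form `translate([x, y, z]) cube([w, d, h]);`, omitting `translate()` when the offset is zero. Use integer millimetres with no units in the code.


translate([355, 229, 461]) cube([444, 455, 26]);
translate([355, 229, 0]) cube([33, 33, 461]);
translate([766, 229, 0]) cube([33, 33, 461]);
translate([355, 651, 0]) cube([33, 33, 461]);
translate([766, 651, 0]) cube([33, 33, 461]);
translate([355, 655, 487]) cube([444, 29, 363]);
translate([355, 229, 682]) cube([44, 426, 44]);
translate([755, 229, 682]) cube([44, 426, 44]);
translate([355, 229, 487]) cube([44, 44, 195]);
translate([755, 229, 487]) cube([44, 44, 195]);


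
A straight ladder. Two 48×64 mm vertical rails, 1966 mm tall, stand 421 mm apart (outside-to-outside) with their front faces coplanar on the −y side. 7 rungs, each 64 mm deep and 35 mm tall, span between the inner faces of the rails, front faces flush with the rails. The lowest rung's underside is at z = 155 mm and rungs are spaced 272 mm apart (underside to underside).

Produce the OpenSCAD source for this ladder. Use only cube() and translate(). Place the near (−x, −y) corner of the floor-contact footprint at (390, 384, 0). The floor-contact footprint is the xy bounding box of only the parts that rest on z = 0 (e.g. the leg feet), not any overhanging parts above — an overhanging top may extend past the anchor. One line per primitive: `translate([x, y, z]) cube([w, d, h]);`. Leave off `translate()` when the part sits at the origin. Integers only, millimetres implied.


translate([390, 384, 0]) cube([48, 64, 1966]);
translate([763, 384, 0]) cube([48, 64, 1966]);
translate([438, 384, 155]) cube([325, 64, 35]);
translate([438, 384, 427]) cube([325, 64, 35]);
translate([438, 384, 699]) cube([325, 64, 35]);
translate([438, 384, 971]) cube([325, 64, 35]);
translate([438, 384, 1243]) cube([325, 64, 35]);
translate([438, 384, 1515]) cube([325, 64, 35]);
translate([438, 384, 1787]) cube([325, 64, 35]);


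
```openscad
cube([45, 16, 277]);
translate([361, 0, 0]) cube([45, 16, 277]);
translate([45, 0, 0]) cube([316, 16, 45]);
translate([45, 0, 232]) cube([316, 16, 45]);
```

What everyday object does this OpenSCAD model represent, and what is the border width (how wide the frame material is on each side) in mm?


A picture frame. The border width is 45 mm.

Four thin pieces enclosing a rectangular opening — a picture frame. The two full-height stiles are 277 mm tall; the top rail sits at z = 232 and is 45 mm tall, so the border above the opening is 277 − 232 = 45 mm, matching the stile x-width.


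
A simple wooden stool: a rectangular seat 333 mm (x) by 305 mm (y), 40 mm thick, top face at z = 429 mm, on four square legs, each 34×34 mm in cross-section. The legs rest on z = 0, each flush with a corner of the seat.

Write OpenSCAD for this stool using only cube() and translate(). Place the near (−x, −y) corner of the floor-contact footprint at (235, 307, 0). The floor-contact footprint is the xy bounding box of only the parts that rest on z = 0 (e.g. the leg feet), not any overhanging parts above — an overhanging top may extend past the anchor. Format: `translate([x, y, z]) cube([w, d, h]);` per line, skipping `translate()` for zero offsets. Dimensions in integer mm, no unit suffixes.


translate([235, 307, 389]) cube([333, 305, 40]);
translate([235, 307, 0]) cube([34, 34, 389]);
translate([534, 307, 0]) cube([34, 34, 389]);
translate([235, 578, 0]) cube([34, 34, 389]);
translate([534, 578, 0]) cube([34, 34, 389]);


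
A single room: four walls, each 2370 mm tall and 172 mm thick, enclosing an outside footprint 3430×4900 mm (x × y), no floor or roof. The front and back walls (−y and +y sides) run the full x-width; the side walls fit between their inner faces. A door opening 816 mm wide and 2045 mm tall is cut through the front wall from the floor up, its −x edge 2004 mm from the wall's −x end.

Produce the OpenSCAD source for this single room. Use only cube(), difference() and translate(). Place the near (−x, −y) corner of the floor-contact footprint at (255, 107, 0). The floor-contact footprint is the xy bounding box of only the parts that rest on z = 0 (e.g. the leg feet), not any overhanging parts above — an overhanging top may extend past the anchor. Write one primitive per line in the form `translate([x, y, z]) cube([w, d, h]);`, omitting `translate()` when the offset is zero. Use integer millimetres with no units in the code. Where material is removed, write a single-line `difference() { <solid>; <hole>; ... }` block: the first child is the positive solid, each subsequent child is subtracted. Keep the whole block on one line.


difference() { translate([255, 107, 0]) cube([3430, 172, 2370]); translate([2259, 107, 0]) cube([816, 172, 2045]); }
translate([255, 4835, 0]) cube([3430, 172, 2370]);
translate([255, 279, 0]) cube([172, 4556, 2370]);
translate([3513, 279, 0]) cube([172, 4556, 2370]);


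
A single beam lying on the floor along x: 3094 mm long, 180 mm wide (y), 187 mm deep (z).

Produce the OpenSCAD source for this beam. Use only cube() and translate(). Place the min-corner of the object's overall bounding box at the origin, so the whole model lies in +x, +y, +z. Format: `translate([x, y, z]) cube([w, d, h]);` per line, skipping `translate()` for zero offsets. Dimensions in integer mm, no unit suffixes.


cube([3094, 180, 187]);


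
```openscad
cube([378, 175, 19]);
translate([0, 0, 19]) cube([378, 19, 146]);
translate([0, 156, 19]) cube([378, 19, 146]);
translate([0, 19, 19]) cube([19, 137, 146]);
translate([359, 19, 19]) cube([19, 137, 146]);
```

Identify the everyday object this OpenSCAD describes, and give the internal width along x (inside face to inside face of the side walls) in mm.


An open box. The internal width is 340 mm.

A 378×175 base slab with four walls standing on it — an open box. The base is 378 mm wide and the walls are 19 mm thick, so the internal width is 378 − 2 × 19 = 340 mm.


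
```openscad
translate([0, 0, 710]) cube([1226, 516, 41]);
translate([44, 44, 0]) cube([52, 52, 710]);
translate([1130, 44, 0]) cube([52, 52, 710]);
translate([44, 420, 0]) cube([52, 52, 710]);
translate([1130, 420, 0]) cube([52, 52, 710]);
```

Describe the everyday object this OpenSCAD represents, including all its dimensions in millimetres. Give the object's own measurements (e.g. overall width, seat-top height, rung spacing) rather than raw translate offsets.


A rectangular dining table. The top is 1226×516×41 mm with its upper surface at z = 751 mm. It stands on four 52×52 mm square legs, each inset 44 mm from the nearest pair of top edges, running from the floor to the underside of the top.


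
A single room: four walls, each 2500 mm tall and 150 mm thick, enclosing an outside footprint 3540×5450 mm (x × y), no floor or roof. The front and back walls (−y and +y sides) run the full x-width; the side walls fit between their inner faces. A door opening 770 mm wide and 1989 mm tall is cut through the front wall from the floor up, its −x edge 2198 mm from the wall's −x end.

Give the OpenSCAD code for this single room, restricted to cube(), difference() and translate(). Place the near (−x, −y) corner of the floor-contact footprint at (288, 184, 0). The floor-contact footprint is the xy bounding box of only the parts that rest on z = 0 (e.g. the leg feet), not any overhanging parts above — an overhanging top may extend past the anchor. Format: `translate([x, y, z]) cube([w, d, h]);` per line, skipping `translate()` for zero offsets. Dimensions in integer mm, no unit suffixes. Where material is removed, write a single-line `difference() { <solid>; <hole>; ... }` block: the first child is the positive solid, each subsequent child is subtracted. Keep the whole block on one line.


difference() { translate([288, 184, 0]) cube([3540, 150, 2500]); translate([2486, 184, 0]) cube([770, 150, 1989]); }
translate([288, 5484, 0]) cube([3540, 150, 2500]);
translate([288, 334, 0]) cube([150, 5150, 2500]);
translate([3678, 334, 0]) cube([150, 5150, 2500]);


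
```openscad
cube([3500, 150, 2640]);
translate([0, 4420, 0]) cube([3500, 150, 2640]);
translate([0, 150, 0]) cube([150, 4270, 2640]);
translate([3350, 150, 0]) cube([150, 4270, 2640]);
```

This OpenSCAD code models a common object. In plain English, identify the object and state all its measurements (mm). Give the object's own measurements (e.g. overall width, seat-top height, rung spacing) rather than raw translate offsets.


The wall frame of a small rectangular building: four walls, each 2640 mm tall and 150 mm thick, enclosing a footprint 3500 mm (x) by 4570 mm (y) outside-to-outside, with no floor or roof. The front and back walls (the −y and +y sides) span the full width; the two side walls fit between them.


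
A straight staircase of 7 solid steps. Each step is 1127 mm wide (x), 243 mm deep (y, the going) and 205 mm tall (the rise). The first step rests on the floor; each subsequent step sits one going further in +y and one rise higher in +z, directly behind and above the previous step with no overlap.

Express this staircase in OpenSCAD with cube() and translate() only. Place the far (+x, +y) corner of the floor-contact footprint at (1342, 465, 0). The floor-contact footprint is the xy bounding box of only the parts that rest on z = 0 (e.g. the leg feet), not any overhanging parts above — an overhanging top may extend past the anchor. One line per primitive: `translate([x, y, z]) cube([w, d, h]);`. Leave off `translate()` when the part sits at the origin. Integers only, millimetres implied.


translate([215, 222, 0]) cube([1127, 243, 205]);
translate([215, 465, 205]) cube([1127, 243, 205]);
translate([215, 708, 410]) cube([1127, 243, 205]);
translate([215, 951, 615]) cube([1127, 243, 205]);
translate([215, 1194, 820]) cube([1127, 243, 205]);
translate([215, 1437, 1025]) cube([1127, 243, 205]);
translate([215, 1680, 1230]) cube([1127, 243, 205]);


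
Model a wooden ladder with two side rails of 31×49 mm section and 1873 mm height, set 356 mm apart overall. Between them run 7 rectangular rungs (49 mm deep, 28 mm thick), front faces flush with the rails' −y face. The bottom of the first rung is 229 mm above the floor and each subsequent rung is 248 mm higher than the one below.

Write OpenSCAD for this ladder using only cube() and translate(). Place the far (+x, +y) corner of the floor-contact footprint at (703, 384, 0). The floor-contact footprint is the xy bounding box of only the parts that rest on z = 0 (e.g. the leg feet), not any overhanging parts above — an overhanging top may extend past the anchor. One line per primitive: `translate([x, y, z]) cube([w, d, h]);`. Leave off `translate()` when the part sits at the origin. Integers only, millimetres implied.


// rung span = 356 - 2*31 = 294
// rung[k] z = 229 + k*248
translate([347, 335, 0]) cube([31, 49, 1873]);
translate([672, 335, 0]) cube([31, 49, 1873]);
translate([378, 335, 229]) cube([294, 49, 28]);
translate([378, 335, 477]) cube([294, 49, 28]);
translate([378, 335, 725]) cube([294, 49, 28]);
translate([378, 335, 973]) cube([294, 49, 28]);
translate([378, 335, 1221]) cube([294, 49, 28]);
translate([378, 335, 1469]) cube([294, 49, 28]);
translate([378, 335, 1717]) cube([294, 49, 28]);


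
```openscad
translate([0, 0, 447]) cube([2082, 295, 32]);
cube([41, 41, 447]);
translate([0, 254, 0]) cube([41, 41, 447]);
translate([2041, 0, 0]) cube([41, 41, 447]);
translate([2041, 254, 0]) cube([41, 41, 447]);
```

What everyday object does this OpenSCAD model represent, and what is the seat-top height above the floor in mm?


A bench. The seat-top height is 479 mm.

A long slab on four corner posts — a bench. The slab sits at z = 447 with thickness 32, so the top is 447 + 32 = 479 mm.


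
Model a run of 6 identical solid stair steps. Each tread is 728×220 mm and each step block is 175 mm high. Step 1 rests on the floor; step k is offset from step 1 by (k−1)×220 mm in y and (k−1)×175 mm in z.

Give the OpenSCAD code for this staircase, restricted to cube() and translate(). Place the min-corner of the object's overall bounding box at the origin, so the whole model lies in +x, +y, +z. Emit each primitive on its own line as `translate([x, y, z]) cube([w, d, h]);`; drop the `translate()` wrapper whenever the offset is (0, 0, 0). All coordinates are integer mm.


cube([728, 220, 175]);
translate([0, 220, 175]) cube([728, 220, 175]);
translate([0, 440, 350]) cube([728, 220, 175]);
translate([0, 660, 525]) cube([728, 220, 175]);
translate([0, 880, 700]) cube([728, 220, 175]);
translate([0, 1100, 875]) cube([728, 220, 175]);


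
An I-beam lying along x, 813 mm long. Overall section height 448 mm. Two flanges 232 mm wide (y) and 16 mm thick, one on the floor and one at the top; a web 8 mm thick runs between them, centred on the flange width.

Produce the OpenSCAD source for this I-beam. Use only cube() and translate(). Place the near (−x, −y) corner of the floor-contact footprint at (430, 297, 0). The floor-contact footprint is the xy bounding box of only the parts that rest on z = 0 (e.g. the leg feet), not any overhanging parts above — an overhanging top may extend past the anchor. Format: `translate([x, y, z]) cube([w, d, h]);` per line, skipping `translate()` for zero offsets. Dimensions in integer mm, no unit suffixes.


translate([430, 297, 0]) cube([813, 232, 16]);
translate([430, 409, 16]) cube([813, 8, 416]);
translate([430, 297, 432]) cube([813, 232, 16]);


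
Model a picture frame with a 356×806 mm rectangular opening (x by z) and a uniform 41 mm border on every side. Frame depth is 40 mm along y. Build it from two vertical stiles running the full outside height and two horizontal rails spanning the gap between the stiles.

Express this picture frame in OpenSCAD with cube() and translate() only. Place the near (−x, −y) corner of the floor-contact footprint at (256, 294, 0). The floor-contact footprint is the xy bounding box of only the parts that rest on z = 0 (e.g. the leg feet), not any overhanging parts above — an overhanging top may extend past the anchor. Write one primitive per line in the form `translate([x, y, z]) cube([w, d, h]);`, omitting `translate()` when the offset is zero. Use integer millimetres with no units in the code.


translate([256, 294, 0]) cube([41, 40, 888]);
translate([653, 294, 0]) cube([41, 40, 888]);
translate([297, 294, 0]) cube([356, 40, 41]);
translate([297, 294, 847]) cube([356, 40, 41]);


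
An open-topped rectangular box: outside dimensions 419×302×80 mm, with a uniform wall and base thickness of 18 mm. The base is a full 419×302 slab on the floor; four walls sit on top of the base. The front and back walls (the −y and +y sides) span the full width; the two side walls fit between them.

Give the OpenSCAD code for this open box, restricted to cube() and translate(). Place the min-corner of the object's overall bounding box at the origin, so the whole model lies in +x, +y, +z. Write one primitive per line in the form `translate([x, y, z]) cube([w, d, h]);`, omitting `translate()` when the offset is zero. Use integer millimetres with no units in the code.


cube([419, 302, 18]);
translate([0, 0, 18]) cube([419, 18, 62]);
translate([0, 284, 18]) cube([419, 18, 62]);
translate([0, 18, 18]) cube([18, 266, 62]);
translate([401, 18, 18]) cube([18, 266, 62]);


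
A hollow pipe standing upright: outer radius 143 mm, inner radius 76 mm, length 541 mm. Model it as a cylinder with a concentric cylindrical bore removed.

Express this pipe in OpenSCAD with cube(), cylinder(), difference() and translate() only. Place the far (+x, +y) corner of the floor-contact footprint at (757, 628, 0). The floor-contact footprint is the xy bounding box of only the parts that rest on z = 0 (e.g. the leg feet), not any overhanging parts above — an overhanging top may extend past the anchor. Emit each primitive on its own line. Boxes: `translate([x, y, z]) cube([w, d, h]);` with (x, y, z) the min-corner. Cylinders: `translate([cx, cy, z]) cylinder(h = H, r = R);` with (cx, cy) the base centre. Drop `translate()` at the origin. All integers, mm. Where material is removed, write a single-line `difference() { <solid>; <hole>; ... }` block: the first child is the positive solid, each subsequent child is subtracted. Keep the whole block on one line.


difference() { translate([614, 485, 0]) cylinder(h = 541, r = 143); translate([614, 485, 0]) cylinder(h = 541, r = 76); }


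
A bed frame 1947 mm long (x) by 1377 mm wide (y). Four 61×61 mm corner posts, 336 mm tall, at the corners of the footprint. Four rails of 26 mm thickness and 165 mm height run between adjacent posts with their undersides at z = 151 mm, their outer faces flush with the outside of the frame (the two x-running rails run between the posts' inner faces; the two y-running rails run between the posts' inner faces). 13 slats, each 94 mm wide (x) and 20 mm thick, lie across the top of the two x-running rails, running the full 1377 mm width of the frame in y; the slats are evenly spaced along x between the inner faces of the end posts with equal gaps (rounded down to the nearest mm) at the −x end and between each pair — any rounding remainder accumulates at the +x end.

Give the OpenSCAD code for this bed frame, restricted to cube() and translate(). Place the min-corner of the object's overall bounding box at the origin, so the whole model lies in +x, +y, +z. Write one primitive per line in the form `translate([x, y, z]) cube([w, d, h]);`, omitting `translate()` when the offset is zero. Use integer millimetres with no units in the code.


cube([61, 61, 336]);
translate([0, 1316, 0]) cube([61, 61, 336]);
translate([1886, 0, 0]) cube([61, 61, 336]);
translate([1886, 1316, 0]) cube([61, 61, 336]);
translate([61, 0, 151]) cube([1825, 26, 165]);
translate([61, 1351, 151]) cube([1825, 26, 165]);
translate([0, 61, 151]) cube([26, 1255, 165]);
translate([1921, 61, 151]) cube([26, 1255, 165]);
translate([104, 0, 316]) cube([94, 1377, 20]);
translate([241, 0, 316]) cube([94, 1377, 20]);
translate([378, 0, 316]) cube([94, 1377, 20]);
translate([515, 0, 316]) cube([94, 1377, 20]);
translate([652, 0, 316]) cube([94, 1377, 20]);
translate([789, 0, 316]) cube([94, 1377, 20]);
translate([926, 0, 316]) cube([94, 1377, 20]);
translate([1063, 0, 316]) cube([94, 1377, 20]);
translate([1200, 0, 316]) cube([94, 1377, 20]);
translate([1337, 0, 316]) cube([94, 1377, 20]);
translate([1474, 0, 316]) cube([94, 1377, 20]);
translate([1611, 0, 316]) cube([94, 1377, 20]);
translate([1748, 0, 316]) cube([94, 1377, 20]);


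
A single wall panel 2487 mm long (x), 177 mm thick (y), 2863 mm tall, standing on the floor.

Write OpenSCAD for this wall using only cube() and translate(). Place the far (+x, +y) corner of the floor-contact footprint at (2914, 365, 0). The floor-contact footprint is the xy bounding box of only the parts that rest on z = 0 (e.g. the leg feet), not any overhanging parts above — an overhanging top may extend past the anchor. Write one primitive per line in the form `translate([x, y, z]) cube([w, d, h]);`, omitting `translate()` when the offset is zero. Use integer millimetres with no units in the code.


translate([427, 188, 0]) cube([2487, 177, 2863]);


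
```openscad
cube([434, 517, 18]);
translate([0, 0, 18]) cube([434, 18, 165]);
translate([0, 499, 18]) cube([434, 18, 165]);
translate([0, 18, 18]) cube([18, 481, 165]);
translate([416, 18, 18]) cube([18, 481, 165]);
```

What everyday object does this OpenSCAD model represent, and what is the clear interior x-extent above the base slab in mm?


An open box. The internal width is 398 mm.

A 434×517 base slab with four walls standing on it — an open box. The base is 434 mm wide and the walls are 18 mm thick, so the internal width is 434 − 2 × 18 = 398 mm.


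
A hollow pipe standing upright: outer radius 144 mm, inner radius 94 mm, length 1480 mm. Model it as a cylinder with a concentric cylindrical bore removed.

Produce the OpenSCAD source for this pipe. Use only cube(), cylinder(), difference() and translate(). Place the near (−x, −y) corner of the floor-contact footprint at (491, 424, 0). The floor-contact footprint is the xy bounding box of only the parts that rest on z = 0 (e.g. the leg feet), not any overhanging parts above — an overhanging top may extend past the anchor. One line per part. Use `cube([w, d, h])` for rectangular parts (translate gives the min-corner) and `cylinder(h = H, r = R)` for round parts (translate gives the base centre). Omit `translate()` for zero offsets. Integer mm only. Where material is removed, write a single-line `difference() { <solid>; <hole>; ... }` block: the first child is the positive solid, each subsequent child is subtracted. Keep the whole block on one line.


difference() { translate([635, 568, 0]) cylinder(h = 1480, r = 144); translate([635, 568, 0]) cylinder(h = 1480, r = 94); }


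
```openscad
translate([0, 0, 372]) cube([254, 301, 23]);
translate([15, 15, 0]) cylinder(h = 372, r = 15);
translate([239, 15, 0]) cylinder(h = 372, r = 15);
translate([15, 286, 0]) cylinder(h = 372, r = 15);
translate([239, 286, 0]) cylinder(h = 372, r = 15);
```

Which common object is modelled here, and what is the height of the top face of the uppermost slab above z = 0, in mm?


A stool. The seat height is 395 mm.

A 254×301×23 slab at z = 372 on four corner cylinders — a stool. The seat top is 372 + 23 = 395 mm.


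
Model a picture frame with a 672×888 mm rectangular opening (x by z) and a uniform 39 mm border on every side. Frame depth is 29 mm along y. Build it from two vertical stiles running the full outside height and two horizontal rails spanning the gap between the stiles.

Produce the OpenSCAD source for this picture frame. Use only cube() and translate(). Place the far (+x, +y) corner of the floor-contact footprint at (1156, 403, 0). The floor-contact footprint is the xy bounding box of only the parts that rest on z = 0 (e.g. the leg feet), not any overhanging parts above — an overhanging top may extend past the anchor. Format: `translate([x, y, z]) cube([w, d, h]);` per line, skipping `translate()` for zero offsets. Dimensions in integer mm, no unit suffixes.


translate([406, 374, 0]) cube([39, 29, 966]);
translate([1117, 374, 0]) cube([39, 29, 966]);
translate([445, 374, 0]) cube([672, 29, 39]);
translate([445, 374, 927]) cube([672, 29, 39]);


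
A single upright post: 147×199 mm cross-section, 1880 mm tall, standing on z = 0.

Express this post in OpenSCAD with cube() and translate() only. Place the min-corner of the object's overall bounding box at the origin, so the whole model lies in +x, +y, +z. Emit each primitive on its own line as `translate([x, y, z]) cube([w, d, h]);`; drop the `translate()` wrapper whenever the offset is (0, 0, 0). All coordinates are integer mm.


cube([147, 199, 1880]);


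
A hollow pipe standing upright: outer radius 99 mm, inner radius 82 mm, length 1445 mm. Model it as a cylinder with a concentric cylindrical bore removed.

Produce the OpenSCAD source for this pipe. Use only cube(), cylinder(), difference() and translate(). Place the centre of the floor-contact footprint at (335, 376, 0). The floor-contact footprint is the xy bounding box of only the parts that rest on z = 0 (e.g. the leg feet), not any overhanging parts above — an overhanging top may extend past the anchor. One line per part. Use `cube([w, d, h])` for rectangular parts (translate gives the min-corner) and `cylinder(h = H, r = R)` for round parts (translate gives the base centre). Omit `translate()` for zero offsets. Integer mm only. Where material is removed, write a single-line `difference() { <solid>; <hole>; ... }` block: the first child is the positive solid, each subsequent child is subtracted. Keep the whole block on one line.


difference() { translate([335, 376, 0]) cylinder(h = 1445, r = 99); translate([335, 376, 0]) cylinder(h = 1445, r = 82); }


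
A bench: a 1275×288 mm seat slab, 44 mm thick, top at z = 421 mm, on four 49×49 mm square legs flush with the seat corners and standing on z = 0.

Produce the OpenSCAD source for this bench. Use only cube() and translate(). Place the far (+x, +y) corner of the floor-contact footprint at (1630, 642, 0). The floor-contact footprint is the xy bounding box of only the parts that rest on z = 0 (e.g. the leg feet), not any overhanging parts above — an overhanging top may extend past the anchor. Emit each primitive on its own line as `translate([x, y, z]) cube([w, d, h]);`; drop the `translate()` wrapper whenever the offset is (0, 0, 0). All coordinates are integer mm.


translate([355, 354, 377]) cube([1275, 288, 44]);
translate([355, 354, 0]) cube([49, 49, 377]);
translate([355, 593, 0]) cube([49, 49, 377]);
translate([1581, 354, 0]) cube([49, 49, 377]);
translate([1581, 593, 0]) cube([49, 49, 377]);


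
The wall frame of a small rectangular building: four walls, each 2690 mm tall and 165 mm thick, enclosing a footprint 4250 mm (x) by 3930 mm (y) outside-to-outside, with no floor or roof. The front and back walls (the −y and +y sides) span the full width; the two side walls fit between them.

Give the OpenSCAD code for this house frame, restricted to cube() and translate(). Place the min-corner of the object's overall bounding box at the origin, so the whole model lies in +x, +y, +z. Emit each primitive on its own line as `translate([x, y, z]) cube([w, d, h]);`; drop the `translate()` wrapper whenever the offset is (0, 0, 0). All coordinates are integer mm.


cube([4250, 165, 2690]);
translate([0, 3765, 0]) cube([4250, 165, 2690]);
translate([0, 165, 0]) cube([165, 3600, 2690]);
translate([4085, 165, 0]) cube([165, 3600, 2690]);


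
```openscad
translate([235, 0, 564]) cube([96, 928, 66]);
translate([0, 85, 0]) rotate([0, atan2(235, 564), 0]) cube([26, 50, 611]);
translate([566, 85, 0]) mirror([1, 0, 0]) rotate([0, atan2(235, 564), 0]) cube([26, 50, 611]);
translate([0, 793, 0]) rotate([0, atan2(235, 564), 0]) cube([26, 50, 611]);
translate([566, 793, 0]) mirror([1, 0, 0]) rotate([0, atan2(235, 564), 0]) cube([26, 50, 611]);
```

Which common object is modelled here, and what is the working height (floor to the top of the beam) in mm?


A sawhorse. The overall height is 630 mm.

A beam across two mirrored pairs of raked legs — a sawhorse. The beam's underside is at z = 564 (matching the legs' vertical rise in atan2(235, 564)) and the beam is 66 mm tall, so its top is at 564 + 66 = 630 mm. The raked legs top out at the beam's underside, so that is the highest point.


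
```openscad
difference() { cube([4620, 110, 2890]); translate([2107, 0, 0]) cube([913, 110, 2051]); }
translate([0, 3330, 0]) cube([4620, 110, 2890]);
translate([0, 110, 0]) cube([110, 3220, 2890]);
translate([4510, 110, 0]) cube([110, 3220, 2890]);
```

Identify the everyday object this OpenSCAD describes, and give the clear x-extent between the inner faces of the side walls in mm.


A single room. The interior width is 4400 mm.

Four walls enclosing a rectangle with a door in the front wall — a room. Outside width 4620 minus two 110 mm walls gives 4400 mm.


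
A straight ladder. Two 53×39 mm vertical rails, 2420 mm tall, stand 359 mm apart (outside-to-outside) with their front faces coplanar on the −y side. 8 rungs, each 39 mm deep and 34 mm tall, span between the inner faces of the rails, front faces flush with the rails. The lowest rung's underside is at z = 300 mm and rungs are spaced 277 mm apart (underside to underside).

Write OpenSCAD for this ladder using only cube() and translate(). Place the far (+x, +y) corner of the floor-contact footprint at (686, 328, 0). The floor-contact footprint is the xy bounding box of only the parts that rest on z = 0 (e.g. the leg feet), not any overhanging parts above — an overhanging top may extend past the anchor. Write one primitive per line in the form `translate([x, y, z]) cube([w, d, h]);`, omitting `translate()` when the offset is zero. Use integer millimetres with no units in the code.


// rung span = 359 - 2*53 = 253
// rung[k] z = 300 + k*277
translate([327, 289, 0]) cube([53, 39, 2420]);
translate([633, 289, 0]) cube([53, 39, 2420]);
translate([380, 289, 300]) cube([253, 39, 34]);
translate([380, 289, 577]) cube([253, 39, 34]);
translate([380, 289, 854]) cube([253, 39, 34]);
translate([380, 289, 1131]) cube([253, 39, 34]);
translate([380, 289, 1408]) cube([253, 39, 34]);
translate([380, 289, 1685]) cube([253, 39, 34]);
translate([380, 289, 1962]) cube([253, 39, 34]);
translate([380, 289, 2239]) cube([253, 39, 34]);


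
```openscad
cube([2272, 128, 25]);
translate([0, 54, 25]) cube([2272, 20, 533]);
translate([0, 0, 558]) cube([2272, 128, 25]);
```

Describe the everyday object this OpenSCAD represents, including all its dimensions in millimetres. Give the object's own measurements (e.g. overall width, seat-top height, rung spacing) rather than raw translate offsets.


An I-beam lying along x, 2272 mm long. Overall section height 583 mm. Two flanges 128 mm wide (y) and 25 mm thick, one on the floor and one at the top; a web 20 mm thick runs between them, centred on the flange width.


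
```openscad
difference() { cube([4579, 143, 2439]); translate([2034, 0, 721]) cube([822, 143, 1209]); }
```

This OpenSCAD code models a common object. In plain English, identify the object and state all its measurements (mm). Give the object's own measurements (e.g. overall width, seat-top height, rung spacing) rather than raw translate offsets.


A wall 4579 mm long (x), 143 mm thick (y), 2439 mm tall, with a rectangular window opening cut through it. The opening is 822 mm wide and 1209 mm tall; its sill is at z = 721 mm and its near (−x) edge is 2034 mm from the wall's −x end. The opening passes through the full wall thickness.


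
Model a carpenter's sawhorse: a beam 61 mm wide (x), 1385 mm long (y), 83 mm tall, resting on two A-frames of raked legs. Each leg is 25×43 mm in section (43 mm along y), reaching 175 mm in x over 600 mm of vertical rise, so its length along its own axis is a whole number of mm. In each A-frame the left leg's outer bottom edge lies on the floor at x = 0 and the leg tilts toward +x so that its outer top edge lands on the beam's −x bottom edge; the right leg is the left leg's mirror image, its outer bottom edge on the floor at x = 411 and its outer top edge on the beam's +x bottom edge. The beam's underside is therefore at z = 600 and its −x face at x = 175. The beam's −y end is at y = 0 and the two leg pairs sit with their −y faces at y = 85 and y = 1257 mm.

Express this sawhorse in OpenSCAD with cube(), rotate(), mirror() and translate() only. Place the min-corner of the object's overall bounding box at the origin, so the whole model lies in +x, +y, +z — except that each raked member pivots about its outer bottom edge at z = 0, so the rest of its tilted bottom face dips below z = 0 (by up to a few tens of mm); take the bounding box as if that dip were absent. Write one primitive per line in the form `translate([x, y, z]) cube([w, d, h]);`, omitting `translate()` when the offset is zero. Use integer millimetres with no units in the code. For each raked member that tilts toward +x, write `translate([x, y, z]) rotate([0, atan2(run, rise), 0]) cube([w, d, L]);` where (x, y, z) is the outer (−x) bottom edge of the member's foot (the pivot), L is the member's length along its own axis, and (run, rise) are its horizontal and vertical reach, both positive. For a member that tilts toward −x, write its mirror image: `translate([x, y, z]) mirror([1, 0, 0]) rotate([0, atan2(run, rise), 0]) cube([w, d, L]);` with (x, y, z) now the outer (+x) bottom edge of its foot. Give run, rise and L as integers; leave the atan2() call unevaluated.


// leg length = √(175² + 600²) = 625
// right-leg outer foot x = 2·175 + 61 = 411
// beam min-corner = (175, 0, 600)
translate([175, 0, 600]) cube([61, 1385, 83]);
translate([0, 85, 0]) rotate([0, atan2(175, 600), 0]) cube([25, 43, 625]);
translate([411, 85, 0]) mirror([1, 0, 0]) rotate([0, atan2(175, 600), 0]) cube([25, 43, 625]);
translate([0, 1257, 0]) rotate([0, atan2(175, 600), 0]) cube([25, 43, 625]);
translate([411, 1257, 0]) mirror([1, 0, 0]) rotate([0, atan2(175, 600), 0]) cube([25, 43, 625]);


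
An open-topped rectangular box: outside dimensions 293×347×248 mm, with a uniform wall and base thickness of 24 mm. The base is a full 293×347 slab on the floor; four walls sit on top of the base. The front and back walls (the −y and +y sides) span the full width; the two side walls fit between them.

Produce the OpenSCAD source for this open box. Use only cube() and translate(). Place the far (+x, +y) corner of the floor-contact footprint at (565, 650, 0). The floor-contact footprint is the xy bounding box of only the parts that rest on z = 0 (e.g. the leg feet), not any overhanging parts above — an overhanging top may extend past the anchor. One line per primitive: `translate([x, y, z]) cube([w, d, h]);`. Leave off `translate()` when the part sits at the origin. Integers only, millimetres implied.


translate([272, 303, 0]) cube([293, 347, 24]);
translate([272, 303, 24]) cube([293, 24, 224]);
translate([272, 626, 24]) cube([293, 24, 224]);
translate([272, 327, 24]) cube([24, 299, 224]);
translate([541, 327, 24]) cube([24, 299, 224]);


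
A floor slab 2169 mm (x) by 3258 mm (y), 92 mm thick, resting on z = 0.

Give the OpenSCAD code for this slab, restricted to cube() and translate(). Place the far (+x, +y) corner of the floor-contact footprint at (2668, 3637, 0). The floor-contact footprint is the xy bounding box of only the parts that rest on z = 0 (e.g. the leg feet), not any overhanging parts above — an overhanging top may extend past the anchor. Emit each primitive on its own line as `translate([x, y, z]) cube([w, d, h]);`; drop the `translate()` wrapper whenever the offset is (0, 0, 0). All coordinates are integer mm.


translate([499, 379, 0]) cube([2169, 3258, 92]);


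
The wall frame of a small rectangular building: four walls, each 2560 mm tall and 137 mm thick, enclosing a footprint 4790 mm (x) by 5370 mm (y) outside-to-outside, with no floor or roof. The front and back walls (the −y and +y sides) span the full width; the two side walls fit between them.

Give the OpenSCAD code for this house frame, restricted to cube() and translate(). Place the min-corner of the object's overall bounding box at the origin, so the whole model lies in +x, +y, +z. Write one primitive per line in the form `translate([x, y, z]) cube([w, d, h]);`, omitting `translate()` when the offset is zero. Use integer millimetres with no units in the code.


cube([4790, 137, 2560]);
translate([0, 5233, 0]) cube([4790, 137, 2560]);
translate([0, 137, 0]) cube([137, 5096, 2560]);
translate([4653, 137, 0]) cube([137, 5096, 2560]);


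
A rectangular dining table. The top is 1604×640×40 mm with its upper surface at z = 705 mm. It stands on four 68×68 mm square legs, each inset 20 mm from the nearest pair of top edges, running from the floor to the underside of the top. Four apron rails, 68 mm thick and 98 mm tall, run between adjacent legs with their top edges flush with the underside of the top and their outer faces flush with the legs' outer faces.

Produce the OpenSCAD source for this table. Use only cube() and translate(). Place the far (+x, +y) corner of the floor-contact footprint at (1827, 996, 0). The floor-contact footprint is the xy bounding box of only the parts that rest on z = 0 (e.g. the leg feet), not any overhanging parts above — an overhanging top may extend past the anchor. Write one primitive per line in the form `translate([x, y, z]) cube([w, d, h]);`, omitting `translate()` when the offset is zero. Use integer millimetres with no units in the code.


translate([243, 376, 665]) cube([1604, 640, 40]);
translate([263, 396, 0]) cube([68, 68, 665]);
translate([1759, 396, 0]) cube([68, 68, 665]);
translate([263, 928, 0]) cube([68, 68, 665]);
translate([1759, 928, 0]) cube([68, 68, 665]);
translate([331, 396, 567]) cube([1428, 68, 98]);
translate([331, 928, 567]) cube([1428, 68, 98]);
translate([263, 464, 567]) cube([68, 464, 98]);
translate([1759, 464, 567]) cube([68, 464, 98]);
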